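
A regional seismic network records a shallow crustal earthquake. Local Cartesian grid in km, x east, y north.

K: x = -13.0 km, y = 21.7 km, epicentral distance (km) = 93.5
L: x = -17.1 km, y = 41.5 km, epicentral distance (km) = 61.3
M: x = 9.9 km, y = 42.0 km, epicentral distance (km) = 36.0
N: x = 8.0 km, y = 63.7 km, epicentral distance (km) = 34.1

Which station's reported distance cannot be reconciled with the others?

K

Solve using three stations at a time. Using L, M, N (subtract circle equations pairwise → linear system) gives (x, y) ≈ (41.7, 58.8).
Distances from that point to each station vs reported:
  K: calculated 66.1 vs reported 93.5 → residual 27.4 km
  L: calculated 61.3 vs reported 61.3 → residual 0.0 km
  M: calculated 35.9 vs reported 36.0 → residual 0.1 km
  N: calculated 34.0 vs reported 34.1 → residual 0.1 km
L, M, N are mutually consistent (residuals ≈ 0); K is off by 27.4 km.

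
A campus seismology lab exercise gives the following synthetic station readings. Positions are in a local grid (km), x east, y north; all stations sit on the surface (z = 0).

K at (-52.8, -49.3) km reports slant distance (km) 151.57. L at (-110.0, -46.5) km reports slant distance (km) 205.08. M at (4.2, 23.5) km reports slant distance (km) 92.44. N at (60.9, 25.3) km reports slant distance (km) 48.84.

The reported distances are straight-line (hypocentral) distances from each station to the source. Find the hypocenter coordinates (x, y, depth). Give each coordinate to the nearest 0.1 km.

x ≈ 87.7 km, y ≈ -1.5 km, depth ≈ 30.8 km

Each station gives a sphere (x−x_i)² + (y−y_i)² + z² = d_i² (stations at z=0).
Subtracting the K sphere from L and M: z² cancels, leaving linear equations in x and y:
-114.4 x + 5.6 y = -10040.42
114.0 x + 145.6 y = 9779.87
Solving: x ≈ 87.693, y ≈ -1.491 km (keep extra digits for the depth step; rounded: 87.7, -1.5).
Then from the K sphere: z² = 151.57² − (x + 52.8)² − (y + 49.3)² with x = 87.693, y = -1.491, so z ≈ 30.814 ≈ 30.8 km.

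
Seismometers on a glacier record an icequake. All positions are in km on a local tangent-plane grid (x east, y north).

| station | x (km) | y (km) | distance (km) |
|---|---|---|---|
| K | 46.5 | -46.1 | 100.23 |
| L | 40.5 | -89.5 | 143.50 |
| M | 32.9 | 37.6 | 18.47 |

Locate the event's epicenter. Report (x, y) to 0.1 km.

Circle about each station: (x − 46.5)² + (y + 46.1)² = 100.23²; (x − 40.5)² + (y + 89.5)² = 143.50²; (x − 32.9)² + (y − 37.6)² = 18.47².
Subtracting the K equation from the L and M equations removes the quadratic terms:
-12.0 x − 86.8 y = -5183.16
-27.2 x + 167.4 y = 7913.62
Solving the 2×2 system: x ≈ 41.4, y ≈ 54.0 km.

(41.4, 54.0)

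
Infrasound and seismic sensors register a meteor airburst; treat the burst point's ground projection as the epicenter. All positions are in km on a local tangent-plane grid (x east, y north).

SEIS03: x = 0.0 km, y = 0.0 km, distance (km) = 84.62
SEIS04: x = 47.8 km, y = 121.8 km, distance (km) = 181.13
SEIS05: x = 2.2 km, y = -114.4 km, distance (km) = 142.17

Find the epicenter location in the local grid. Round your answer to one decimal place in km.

x ≈ -84.6 km, y ≈ -1.8 km

Circle about each station: x² + y² = 84.62²; (x − 47.8)² + (y − 121.8)² = 181.13²; (x − 2.2)² + (y + 114.4)² = 142.17².
Subtracting the SEIS03 equation from the SEIS04 and SEIS05 equations removes the quadratic terms:
95.6 x + 243.6 y = -8527.45
4.4 x − 228.8 y = 40.44
Solving the 2×2 system: x ≈ -84.6, y ≈ -1.8 km.
Check against SEIS03 (with the unrounded x, y): √(x²+y²) = 84.62 ≈ 84.62 km. ✓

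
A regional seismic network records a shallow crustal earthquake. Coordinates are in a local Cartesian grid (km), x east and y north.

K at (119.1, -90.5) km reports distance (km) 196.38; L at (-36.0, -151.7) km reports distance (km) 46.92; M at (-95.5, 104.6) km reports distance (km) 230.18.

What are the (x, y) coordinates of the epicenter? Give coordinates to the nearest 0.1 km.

Circle about each station: (x − 119.1)² + (y + 90.5)² = 196.38²; (x + 36.0)² + (y + 151.7)² = 46.92²; (x + 95.5)² + (y − 104.6)² = 230.18².
Subtracting the K equation from the L and M equations removes the quadratic terms:
-310.2 x − 122.4 y = 38297.45
-429.2 x + 390.2 y = -16731.38
Solving the 2×2 system: x ≈ -74.3, y ≈ -124.6 km.

x ≈ -74.3 km, y ≈ -124.6 km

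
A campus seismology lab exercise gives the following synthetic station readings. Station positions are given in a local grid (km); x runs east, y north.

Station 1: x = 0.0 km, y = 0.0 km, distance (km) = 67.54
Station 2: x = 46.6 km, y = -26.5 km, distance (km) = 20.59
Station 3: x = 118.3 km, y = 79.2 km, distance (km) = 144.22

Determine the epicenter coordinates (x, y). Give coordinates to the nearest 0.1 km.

Circle about each station: x² + y² = 67.54²; (x − 46.6)² + (y + 26.5)² = 20.59²; (x − 118.3)² + (y − 79.2)² = 144.22².
Subtracting the Station 1 equation from the Station 2 and Station 3 equations removes the quadratic terms:
93.2 x − 53.0 y = 7011.51
236.6 x + 158.4 y = 4029.77
Solving the 2×2 system: x ≈ 48.5, y ≈ -47.0 km.
Check against Station 1 (with the unrounded x, y): √(x²+y²) = 67.54 ≈ 67.54 km. ✓

48.5 km east, -47.0 km north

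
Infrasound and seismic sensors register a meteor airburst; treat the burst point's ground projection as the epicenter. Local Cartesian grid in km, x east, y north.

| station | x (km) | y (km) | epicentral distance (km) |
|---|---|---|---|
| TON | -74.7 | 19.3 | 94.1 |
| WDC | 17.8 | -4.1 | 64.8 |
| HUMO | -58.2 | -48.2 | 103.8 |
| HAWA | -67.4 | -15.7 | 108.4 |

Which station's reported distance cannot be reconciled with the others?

HUMO

Solve using three stations at a time. Using TON, WDC, HAWA (subtract circle equations pairwise → linear system) gives (x, y) ≈ (10.0, 60.1).
Distances from that point to each station vs reported:
  TON: calculated 94.0 vs reported 94.1 → residual 0.1 km
  WDC: calculated 64.6 vs reported 64.8 → residual 0.2 km
  HUMO: calculated 128.0 vs reported 103.8 → residual 24.2 km
  HAWA: calculated 108.3 vs reported 108.4 → residual 0.1 km
TON, WDC, HAWA are mutually consistent (residuals ≈ 0); HUMO is off by 24.2 km.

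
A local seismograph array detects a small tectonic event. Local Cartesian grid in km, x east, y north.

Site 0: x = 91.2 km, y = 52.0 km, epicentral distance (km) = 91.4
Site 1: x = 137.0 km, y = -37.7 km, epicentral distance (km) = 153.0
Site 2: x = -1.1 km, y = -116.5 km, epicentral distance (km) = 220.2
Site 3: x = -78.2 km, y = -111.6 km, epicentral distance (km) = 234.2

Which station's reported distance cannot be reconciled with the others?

Solve using three stations at a time. Using Site 0, Site 2, Site 3 (subtract circle equations pairwise → linear system) gives (x, y) ≈ (15.4, 103.1).
Distances from that point to each station vs reported:
  Site 0: calculated 91.4 vs reported 91.4 → residual 0.0 km
  Site 1: calculated 186.0 vs reported 153.0 → residual 33.0 km
  Site 2: calculated 220.2 vs reported 220.2 → residual 0.0 km
  Site 3: calculated 234.2 vs reported 234.2 → residual 0.0 km
Site 0, Site 2, Site 3 are mutually consistent (residuals ≈ 0); Site 1 is off by 33.0 km.

Site 1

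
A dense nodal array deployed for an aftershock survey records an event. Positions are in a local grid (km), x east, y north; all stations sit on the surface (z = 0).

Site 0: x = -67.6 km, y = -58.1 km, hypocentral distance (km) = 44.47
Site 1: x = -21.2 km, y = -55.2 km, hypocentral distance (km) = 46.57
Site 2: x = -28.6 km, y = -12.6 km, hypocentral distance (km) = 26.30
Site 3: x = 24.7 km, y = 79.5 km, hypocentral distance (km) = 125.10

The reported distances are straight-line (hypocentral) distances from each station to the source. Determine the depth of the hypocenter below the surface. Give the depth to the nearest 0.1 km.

Each station gives a sphere (x−x_i)² + (y−y_i)² + z² = d_i² (stations at z=0).
Subtracting the Site 0 sphere from Site 1 and Site 2: z² cancels, leaving linear equations in x and y:
92.8 x + 5.8 y = -4640.07
78.0 x + 91.0 y = -5682.76
Solving: x ≈ -48.707, y ≈ -20.699 km (keep extra digits for the depth step; rounded: -48.7, -20.7).
Then from the Site 0 sphere: z² = 44.47² − (x + 67.6)² − (y + 58.1)² with x = -48.707, y = -20.699, so z ≈ 14.893 ≈ 14.9 km.

depth ≈ 14.9 km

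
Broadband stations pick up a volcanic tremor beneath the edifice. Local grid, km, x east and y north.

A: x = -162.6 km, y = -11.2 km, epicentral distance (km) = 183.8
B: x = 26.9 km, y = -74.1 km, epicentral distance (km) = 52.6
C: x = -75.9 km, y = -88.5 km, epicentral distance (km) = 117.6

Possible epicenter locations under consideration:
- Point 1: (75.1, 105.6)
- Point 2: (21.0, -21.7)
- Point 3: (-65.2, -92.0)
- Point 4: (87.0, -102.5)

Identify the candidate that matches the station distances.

Point 2

For each candidate, compare |candidate − station| to the reported distance:
Point 1: residuals A 81.0, B 133.5, C 128.3 → max 133.5 km
Point 2: residuals A 0.1, B 0.1, C 0.1 → max 0.1 km
Point 3: residuals A 57.2, B 41.2, C 106.3 → max 106.3 km
Point 4: residuals A 82.0, B 13.9, C 45.9 → max 82.0 km
Only Point 2 has all residuals ≈ 0.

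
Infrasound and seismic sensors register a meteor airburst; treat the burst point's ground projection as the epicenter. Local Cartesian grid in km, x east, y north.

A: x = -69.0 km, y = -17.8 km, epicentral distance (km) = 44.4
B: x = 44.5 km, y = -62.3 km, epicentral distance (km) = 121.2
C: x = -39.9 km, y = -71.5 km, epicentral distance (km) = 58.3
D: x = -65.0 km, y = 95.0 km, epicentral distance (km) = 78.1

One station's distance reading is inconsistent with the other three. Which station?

C

Solve using three stations at a time. Using A, B, D (subtract circle equations pairwise → linear system) gives (x, y) ≈ (-44.9, 19.5).
Distances from that point to each station vs reported:
  A: calculated 44.4 vs reported 44.4 → residual 0.0 km
  B: calculated 121.2 vs reported 121.2 → residual 0.0 km
  C: calculated 91.2 vs reported 58.3 → residual 32.9 km
  D: calculated 78.1 vs reported 78.1 → residual 0.0 km
A, B, D are mutually consistent (residuals ≈ 0); C is off by 32.9 km.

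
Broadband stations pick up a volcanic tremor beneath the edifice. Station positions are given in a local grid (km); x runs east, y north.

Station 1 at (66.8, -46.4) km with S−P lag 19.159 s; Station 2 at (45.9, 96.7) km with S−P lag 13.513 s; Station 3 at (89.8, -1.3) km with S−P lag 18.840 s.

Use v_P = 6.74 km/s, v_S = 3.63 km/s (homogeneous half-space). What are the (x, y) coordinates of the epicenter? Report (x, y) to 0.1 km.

x ≈ -49.4 km, y ≈ 49.6 km

Distance from S−P lag: d = Δt · v_P v_S / (v_P − v_S) = Δt · (6.74·3.63)/(6.74−3.63) ≈ 7.8669·Δt.
So d_Station 1 = 150.72, d_Station 2 = 106.31, d_Station 3 = 148.21 km.
Circle about each station: (x − 66.8)² + (y + 46.4)² = 150.72²; (x − 45.9)² + (y − 96.7)² = 106.31²; (x − 89.8)² + (y + 1.3)² = 148.21².
Subtracting the Station 1 equation from the Station 2 and Station 3 equations removes the quadratic terms:
-41.8 x + 286.2 y = 16257.20
46.0 x + 90.2 y = 2200.84
Solving the 2×2 system: x ≈ -49.4, y ≈ 49.6 km.
Check against Station 1 (with the unrounded x, y): √((x − 66.8)²+(y + 46.4)²) = 150.72 ≈ 150.72 km. ✓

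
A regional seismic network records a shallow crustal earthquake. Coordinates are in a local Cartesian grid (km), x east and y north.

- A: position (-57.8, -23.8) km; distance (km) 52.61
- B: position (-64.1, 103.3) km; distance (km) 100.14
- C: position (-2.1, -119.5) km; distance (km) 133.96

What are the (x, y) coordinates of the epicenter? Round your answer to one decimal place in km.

-20.4 km east, 13.2 km north

Circle about each station: (x + 57.8)² + (y + 23.8)² = 52.61²; (x + 64.1)² + (y − 103.3)² = 100.14²; (x + 2.1)² + (y + 119.5)² = 133.96².
Subtracting the A equation from the B and C equations removes the quadratic terms:
-12.6 x + 254.2 y = 3612.21
111.4 x − 191.4 y = -4800.09
Solving the 2×2 system: x ≈ -20.4, y ≈ 13.2 km.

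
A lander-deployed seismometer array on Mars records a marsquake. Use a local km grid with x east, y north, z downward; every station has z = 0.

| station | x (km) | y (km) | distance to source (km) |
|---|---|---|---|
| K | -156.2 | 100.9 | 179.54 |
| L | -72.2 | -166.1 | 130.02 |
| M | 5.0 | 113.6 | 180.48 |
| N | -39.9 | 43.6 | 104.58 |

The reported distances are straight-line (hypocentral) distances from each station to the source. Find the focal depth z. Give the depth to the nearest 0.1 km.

Each station gives a sphere (x−x_i)² + (y−y_i)² + z² = d_i² (stations at z=0).
Subtracting the K sphere from L and M: z² cancels, leaving linear equations in x and y:
168.0 x − 534.0 y = 13552.21
322.4 x + 25.4 y = -21987.71
Solving: x ≈ -64.599, y ≈ -45.702 km (keep extra digits for the depth step; rounded: -64.6, -45.7).
Then from the K sphere: z² = 179.54² − (x + 156.2)² − (y − 100.9)² with x = -64.599, y = -45.702, so z ≈ 48.495 ≈ 48.5 km.

48.5 km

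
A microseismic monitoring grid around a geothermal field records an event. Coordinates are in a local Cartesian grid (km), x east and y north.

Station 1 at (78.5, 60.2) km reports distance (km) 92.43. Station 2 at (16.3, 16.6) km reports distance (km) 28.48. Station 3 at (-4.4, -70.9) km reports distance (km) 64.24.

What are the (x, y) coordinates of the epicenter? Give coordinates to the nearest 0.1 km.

x ≈ 20.3 km, y ≈ -11.6 km

Circle about each station: (x − 78.5)² + (y − 60.2)² = 92.43²; (x − 16.3)² + (y − 16.6)² = 28.48²; (x + 4.4)² + (y + 70.9)² = 64.24².
Subtracting the Station 1 equation from the Station 2 and Station 3 equations removes the quadratic terms:
-124.4 x − 87.2 y = -1512.85
-165.8 x − 262.2 y = -323.59
Solving the 2×2 system: x ≈ 20.3, y ≈ -11.6 km.
Check against Station 1 (with the unrounded x, y): √((x − 78.5)²+(y − 60.2)²) = 92.43 ≈ 92.43 km. ✓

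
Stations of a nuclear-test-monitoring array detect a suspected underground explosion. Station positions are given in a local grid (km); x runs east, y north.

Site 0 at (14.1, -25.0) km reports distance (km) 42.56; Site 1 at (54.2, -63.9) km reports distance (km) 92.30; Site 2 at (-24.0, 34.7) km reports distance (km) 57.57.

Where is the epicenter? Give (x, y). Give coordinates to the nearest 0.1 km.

Circle about each station: (x − 14.1)² + (y + 25.0)² = 42.56²; (x − 54.2)² + (y + 63.9)² = 92.30²; (x + 24.0)² + (y − 34.7)² = 57.57².
Subtracting the Site 0 equation from the Site 1 and Site 2 equations removes the quadratic terms:
80.2 x − 77.8 y = -510.90
-76.2 x + 119.4 y = -546.67
Solving the 2×2 system: x ≈ -28.4, y ≈ -22.7 km.

(-28.4, -22.7)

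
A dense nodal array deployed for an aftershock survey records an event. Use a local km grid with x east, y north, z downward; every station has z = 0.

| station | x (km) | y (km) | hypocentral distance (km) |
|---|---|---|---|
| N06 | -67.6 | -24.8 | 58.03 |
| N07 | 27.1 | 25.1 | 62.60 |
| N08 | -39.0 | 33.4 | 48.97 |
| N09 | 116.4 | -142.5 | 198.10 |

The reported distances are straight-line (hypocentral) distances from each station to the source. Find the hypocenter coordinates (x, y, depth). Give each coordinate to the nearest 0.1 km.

x ≈ -21.5 km, y ≈ -3.0 km, depth ≈ 27.7 km

Each station gives a sphere (x−x_i)² + (y−y_i)² + z² = d_i² (stations at z=0).
Subtracting the N06 sphere from N07 and N08: z² cancels, leaving linear equations in x and y:
189.4 x + 99.8 y = -4371.66
57.2 x + 116.4 y = -1578.82
Solving: x ≈ -21.502, y ≈ -2.997 km (keep extra digits for the depth step; rounded: -21.5, -3.0).
Then from the N06 sphere: z² = 58.03² − (x + 67.6)² − (y + 24.8)² with x = -21.502, y = -2.997, so z ≈ 27.696 ≈ 27.7 km.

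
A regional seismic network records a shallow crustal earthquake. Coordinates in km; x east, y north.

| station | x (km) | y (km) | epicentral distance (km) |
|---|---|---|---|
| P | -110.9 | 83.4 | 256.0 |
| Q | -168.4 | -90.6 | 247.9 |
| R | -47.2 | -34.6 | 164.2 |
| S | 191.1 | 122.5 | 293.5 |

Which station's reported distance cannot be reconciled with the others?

P

Solve using three stations at a time. Using Q, R, S (subtract circle equations pairwise → linear system) gives (x, y) ≈ (73.1, -146.1).
Distances from that point to each station vs reported:
  P: calculated 294.2 vs reported 256.0 → residual 38.2 km
  Q: calculated 247.8 vs reported 247.9 → residual 0.1 km
  R: calculated 164.1 vs reported 164.2 → residual 0.1 km
  S: calculated 293.4 vs reported 293.5 → residual 0.1 km
Q, R, S are mutually consistent (residuals ≈ 0); P is off by 38.2 km.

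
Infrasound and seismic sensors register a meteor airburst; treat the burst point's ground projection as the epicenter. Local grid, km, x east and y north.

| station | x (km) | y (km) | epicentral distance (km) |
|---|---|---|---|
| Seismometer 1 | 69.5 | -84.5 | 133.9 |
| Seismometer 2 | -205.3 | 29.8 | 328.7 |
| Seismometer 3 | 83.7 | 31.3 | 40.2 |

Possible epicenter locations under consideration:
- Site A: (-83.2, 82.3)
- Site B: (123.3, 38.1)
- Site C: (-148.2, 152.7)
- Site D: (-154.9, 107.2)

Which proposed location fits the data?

Site B

For each candidate, compare |candidate − station| to the reported distance:
Site A: residuals Seismometer 1 92.2, Seismometer 2 195.8, Seismometer 3 134.3 → max 195.8 km
Site B: residuals Seismometer 1 0.0, Seismometer 2 0.0, Seismometer 3 0.0 → max 0.0 km
Site C: residuals Seismometer 1 188.1, Seismometer 2 193.2, Seismometer 3 221.6 → max 221.6 km
Site D: residuals Seismometer 1 161.2, Seismometer 2 236.3, Seismometer 3 210.2 → max 236.3 km
Only Site B has all residuals ≈ 0.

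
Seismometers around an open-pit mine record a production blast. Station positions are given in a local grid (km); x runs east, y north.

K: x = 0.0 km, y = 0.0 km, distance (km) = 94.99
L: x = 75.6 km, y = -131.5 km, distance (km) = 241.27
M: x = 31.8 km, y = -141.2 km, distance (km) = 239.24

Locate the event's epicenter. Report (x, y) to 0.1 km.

Circle about each station: x² + y² = 94.99²; (x − 75.6)² + (y + 131.5)² = 241.27²; (x − 31.8)² + (y + 141.2)² = 239.24².
Subtracting the K equation from the L and M equations removes the quadratic terms:
151.2 x − 263.0 y = -26180.50
63.6 x − 282.4 y = -27264.00
Solving the 2×2 system: x ≈ -8.6, y ≈ 94.6 km.

(-8.6, 94.6)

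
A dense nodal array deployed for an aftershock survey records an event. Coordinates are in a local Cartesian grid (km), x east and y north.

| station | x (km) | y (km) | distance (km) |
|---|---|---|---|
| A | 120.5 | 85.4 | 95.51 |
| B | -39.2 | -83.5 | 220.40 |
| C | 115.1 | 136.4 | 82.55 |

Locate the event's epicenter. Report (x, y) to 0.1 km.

(33.4, 124.6)

Circle about each station: (x − 120.5)² + (y − 85.4)² = 95.51²; (x + 39.2)² + (y + 83.5)² = 220.40²; (x − 115.1)² + (y − 136.4)² = 82.55².
Subtracting pairs of circle equations eliminates x²+y² and gives linear equations (the radical axes):
-319.4 x − 337.8 y = -52758.52
-10.8 x + 102.0 y = 12347.22
Solving the 2×2 system: x ≈ 33.4, y ≈ 124.6 km.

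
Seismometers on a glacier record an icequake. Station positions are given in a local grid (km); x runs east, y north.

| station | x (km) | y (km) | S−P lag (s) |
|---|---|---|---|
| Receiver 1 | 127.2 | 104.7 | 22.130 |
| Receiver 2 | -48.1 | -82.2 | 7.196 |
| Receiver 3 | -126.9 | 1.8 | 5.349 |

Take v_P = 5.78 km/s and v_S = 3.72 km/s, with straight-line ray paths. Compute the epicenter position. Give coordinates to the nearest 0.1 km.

(-72.6, -11.2)

Distance from S−P lag: d = Δt · v_P v_S / (v_P − v_S) = Δt · (5.78·3.72)/(5.78−3.72) ≈ 10.4377·Δt.
So d_Receiver 1 = 230.99, d_Receiver 2 = 75.11, d_Receiver 3 = 55.83 km.
Circle about each station: (x − 127.2)² + (y − 104.7)² = 230.99²; (x + 48.1)² + (y + 82.2)² = 75.11²; (x + 126.9)² + (y − 1.8)² = 55.83².
Subtracting pairs of circle equations eliminates x²+y² and gives linear equations (the radical axes):
-350.6 x − 373.8 y = 29643.39
-508.2 x − 205.8 y = 39204.31
Solving the 2×2 system: x ≈ -72.6, y ≈ -11.2 km.
Check against Receiver 1 (with the unrounded x, y): √((x − 127.2)²+(y − 104.7)²) = 230.99 ≈ 230.99 km. ✓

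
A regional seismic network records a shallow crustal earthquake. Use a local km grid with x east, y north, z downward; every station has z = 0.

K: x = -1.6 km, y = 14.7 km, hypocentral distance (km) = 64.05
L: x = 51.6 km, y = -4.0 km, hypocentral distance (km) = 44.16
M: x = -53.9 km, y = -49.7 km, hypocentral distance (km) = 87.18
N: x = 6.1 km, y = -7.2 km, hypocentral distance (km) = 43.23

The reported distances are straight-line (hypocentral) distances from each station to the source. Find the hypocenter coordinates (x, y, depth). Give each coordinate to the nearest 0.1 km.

Each station gives a sphere (x−x_i)² + (y−y_i)² + z² = d_i² (stations at z=0).
Subtracting the K sphere from L and M: z² cancels, leaving linear equations in x and y:
106.4 x − 37.4 y = 4612.21
-104.6 x − 128.8 y = 1658.70
Solving: x ≈ 30.200, y ≈ -37.404 km (keep extra digits for the depth step; rounded: 30.2, -37.4).
Then from the K sphere: z² = 64.05² − (x + 1.6)² − (y − 14.7)² with x = 30.200, y = -37.404, so z ≈ 19.399 ≈ 19.4 km.
Check against N (with the unrounded solution): distance 43.24 ≈ 43.23 km. ✓

x ≈ 30.2 km, y ≈ -37.4 km, depth ≈ 19.4 km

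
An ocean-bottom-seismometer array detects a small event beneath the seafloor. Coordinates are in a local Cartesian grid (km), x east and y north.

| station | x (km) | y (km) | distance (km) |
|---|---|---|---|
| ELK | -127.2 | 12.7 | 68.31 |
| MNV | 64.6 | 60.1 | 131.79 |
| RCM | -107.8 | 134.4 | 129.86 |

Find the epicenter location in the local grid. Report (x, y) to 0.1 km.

Circle about each station: (x + 127.2)² + (y − 12.7)² = 68.31²; (x − 64.6)² + (y − 60.1)² = 131.79²; (x + 107.8)² + (y − 134.4)² = 129.86².
Subtracting the ELK equation from the MNV and RCM equations removes the quadratic terms:
383.6 x + 94.8 y = -21258.31
38.8 x + 243.4 y = 1145.71
Solving the 2×2 system: x ≈ -58.9, y ≈ 14.1 km.
Check against ELK (with the unrounded x, y): √((x + 127.2)²+(y − 12.7)²) = 68.31 ≈ 68.31 km. ✓

x ≈ -58.9 km, y ≈ 14.1 km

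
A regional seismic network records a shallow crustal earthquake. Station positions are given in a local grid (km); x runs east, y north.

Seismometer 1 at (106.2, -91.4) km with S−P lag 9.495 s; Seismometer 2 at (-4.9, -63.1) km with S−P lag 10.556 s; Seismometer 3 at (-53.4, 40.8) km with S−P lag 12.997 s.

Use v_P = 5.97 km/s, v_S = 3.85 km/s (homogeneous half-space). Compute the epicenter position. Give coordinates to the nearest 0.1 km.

Distance from S−P lag: d = Δt · v_P v_S / (v_P − v_S) = Δt · (5.97·3.85)/(5.97−3.85) ≈ 10.8417·Δt.
So d_Seismometer 1 = 102.94, d_Seismometer 2 = 114.45, d_Seismometer 3 = 140.91 km.
Circle about each station: (x − 106.2)² + (y + 91.4)² = 102.94²; (x + 4.9)² + (y + 63.1)² = 114.45²; (x + 53.4)² + (y − 40.8)² = 140.91².
Subtracting the Seismometer 1 equation from the Seismometer 2 and Seismometer 3 equations removes the quadratic terms:
-222.2 x + 56.6 y = -18128.94
-319.2 x + 264.4 y = -24375.18
Solving the 2×2 system: x ≈ 83.9, y ≈ 9.1 km.

(83.9, 9.1)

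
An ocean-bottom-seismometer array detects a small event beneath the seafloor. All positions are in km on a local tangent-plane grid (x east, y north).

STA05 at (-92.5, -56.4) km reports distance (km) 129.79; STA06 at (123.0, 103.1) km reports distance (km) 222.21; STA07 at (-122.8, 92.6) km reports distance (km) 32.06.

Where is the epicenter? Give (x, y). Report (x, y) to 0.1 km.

-97.2 km east, 73.3 km north

Circle about each station: (x + 92.5)² + (y + 56.4)² = 129.79²; (x − 123.0)² + (y − 103.1)² = 222.21²; (x + 122.8)² + (y − 92.6)² = 32.06².
Subtracting the STA05 equation from the STA06 and STA07 equations removes the quadratic terms:
431.0 x + 319.0 y = -18510.44
-60.6 x + 298.0 y = 27734.99
Solving the 2×2 system: x ≈ -97.2, y ≈ 73.3 km.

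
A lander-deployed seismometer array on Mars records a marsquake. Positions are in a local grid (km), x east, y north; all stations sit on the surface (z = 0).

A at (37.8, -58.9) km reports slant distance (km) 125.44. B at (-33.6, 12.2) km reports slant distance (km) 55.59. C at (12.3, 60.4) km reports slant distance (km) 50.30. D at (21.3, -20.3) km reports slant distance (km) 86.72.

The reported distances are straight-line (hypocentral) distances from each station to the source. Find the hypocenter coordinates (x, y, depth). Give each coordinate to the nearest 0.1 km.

(-16.1, 47.3, 39.4)

Each station gives a sphere (x−x_i)² + (y−y_i)² + z² = d_i² (stations at z=0).
Subtracting the A sphere from B and C: z² cancels, leaving linear equations in x and y:
-142.8 x + 142.2 y = 9024.70
-51.0 x + 238.6 y = 12106.50
Solving: x ≈ -16.098, y ≈ 47.299 km (keep extra digits for the depth step; rounded: -16.1, 47.3).
Then from the A sphere: z² = 125.44² − (x − 37.8)² − (y + 58.9)² with x = -16.098, y = 47.299, so z ≈ 39.395 ≈ 39.4 km.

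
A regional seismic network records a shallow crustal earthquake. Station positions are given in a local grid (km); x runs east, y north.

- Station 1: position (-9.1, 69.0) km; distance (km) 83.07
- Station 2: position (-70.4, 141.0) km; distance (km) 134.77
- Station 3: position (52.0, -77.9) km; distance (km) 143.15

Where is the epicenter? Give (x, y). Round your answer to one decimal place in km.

(-63.7, 6.4)

Circle about each station: (x + 9.1)² + (y − 69.0)² = 83.07²; (x + 70.4)² + (y − 141.0)² = 134.77²; (x − 52.0)² + (y + 77.9)² = 143.15².
Subtracting the Station 1 equation from the Station 2 and Station 3 equations removes the quadratic terms:
-122.6 x + 144.0 y = 8731.02
122.2 x − 293.8 y = -9662.70
Solving the 2×2 system: x ≈ -63.7, y ≈ 6.4 km.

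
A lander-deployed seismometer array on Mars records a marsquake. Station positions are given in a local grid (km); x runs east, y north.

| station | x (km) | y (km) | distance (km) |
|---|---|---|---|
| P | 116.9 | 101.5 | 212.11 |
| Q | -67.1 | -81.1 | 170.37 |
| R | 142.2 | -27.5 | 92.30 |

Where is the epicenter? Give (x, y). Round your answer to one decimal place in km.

Circle about each station: (x − 116.9)² + (y − 101.5)² = 212.11²; (x + 67.1)² + (y + 81.1)² = 170.37²; (x − 142.2)² + (y + 27.5)² = 92.30².
Subtracting the P equation from the Q and R equations removes the quadratic terms:
-368.0 x − 365.2 y = 3076.48
50.6 x − 258.0 y = 33480.59
Solving the 2×2 system: x ≈ 100.8, y ≈ -110.0 km.
Check against P (with the unrounded x, y): √((x − 116.9)²+(y − 101.5)²) = 212.11 ≈ 212.11 km. ✓

100.8 km east, -110.0 km north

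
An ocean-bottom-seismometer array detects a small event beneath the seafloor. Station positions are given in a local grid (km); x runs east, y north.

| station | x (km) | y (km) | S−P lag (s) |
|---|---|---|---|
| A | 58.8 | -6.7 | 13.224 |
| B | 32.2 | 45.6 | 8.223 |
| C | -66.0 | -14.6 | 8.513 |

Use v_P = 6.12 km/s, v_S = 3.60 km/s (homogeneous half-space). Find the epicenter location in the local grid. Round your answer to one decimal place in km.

Distance from S−P lag: d = Δt · v_P v_S / (v_P − v_S) = Δt · (6.12·3.60)/(6.12−3.60) ≈ 8.7429·Δt.
So d_A = 115.62, d_B = 71.89, d_C = 74.43 km.
Circle about each station: (x − 58.8)² + (y + 6.7)² = 115.62²; (x − 32.2)² + (y − 45.6)² = 71.89²; (x + 66.0)² + (y + 14.6)² = 74.43².
Subtracting the A equation from the B and C equations removes the quadratic terms:
-53.2 x + 104.6 y = 7813.68
-249.6 x − 15.8 y = 8894.99
Solving the 2×2 system: x ≈ -39.1, y ≈ 54.8 km.

-39.1 km east, 54.8 km north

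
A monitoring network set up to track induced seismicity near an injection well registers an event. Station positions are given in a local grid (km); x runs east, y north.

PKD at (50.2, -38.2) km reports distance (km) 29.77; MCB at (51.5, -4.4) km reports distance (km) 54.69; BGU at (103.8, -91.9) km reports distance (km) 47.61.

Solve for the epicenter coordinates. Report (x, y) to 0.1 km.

Circle about each station: (x − 50.2)² + (y + 38.2)² = 29.77²; (x − 51.5)² + (y + 4.4)² = 54.69²; (x − 103.8)² + (y + 91.9)² = 47.61².
Subtracting the PKD equation from the MCB and BGU equations removes the quadratic terms:
2.6 x + 67.6 y = -3412.41
107.2 x − 107.4 y = 13860.31
Solving the 2×2 system: x ≈ 75.8, y ≈ -53.4 km.

x ≈ 75.8 km, y ≈ -53.4 km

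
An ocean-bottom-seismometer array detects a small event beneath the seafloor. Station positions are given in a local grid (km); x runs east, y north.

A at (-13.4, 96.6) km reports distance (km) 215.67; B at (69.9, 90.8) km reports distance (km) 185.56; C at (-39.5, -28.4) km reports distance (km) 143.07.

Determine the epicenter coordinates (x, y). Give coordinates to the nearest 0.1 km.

Circle about each station: (x + 13.4)² + (y − 96.6)² = 215.67²; (x − 69.9)² + (y − 90.8)² = 185.56²; (x + 39.5)² + (y + 28.4)² = 143.07².
Subtracting the A equation from the B and C equations removes the quadratic terms:
166.6 x − 11.6 y = 15700.57
-52.2 x − 250.0 y = 18900.21
Solving the 2×2 system: x ≈ 87.7, y ≈ -93.9 km.
Check against A (with the unrounded x, y): √((x + 13.4)²+(y − 96.6)²) = 215.68 ≈ 215.67 km. ✓

x ≈ 87.7 km, y ≈ -93.9 km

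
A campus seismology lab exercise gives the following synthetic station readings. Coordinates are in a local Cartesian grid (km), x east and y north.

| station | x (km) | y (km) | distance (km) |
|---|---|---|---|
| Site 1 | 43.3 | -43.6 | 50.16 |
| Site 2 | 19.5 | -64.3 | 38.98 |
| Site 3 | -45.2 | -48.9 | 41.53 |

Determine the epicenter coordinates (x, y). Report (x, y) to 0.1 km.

(-6.1, -34.9)

Circle about each station: (x − 43.3)² + (y + 43.6)² = 50.16²; (x − 19.5)² + (y + 64.3)² = 38.98²; (x + 45.2)² + (y + 48.9)² = 41.53².
Subtracting the Site 1 equation from the Site 2 and Site 3 equations removes the quadratic terms:
-47.6 x − 41.4 y = 1735.48
-177.0 x − 10.6 y = 1449.68
Solving the 2×2 system: x ≈ -6.1, y ≈ -34.9 km.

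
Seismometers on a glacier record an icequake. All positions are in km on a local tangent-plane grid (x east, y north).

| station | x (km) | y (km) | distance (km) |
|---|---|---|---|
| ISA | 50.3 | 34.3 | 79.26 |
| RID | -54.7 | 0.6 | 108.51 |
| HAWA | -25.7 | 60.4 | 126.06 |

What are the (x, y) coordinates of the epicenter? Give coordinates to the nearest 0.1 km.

Circle about each station: (x − 50.3)² + (y − 34.3)² = 79.26²; (x + 54.7)² + (y − 0.6)² = 108.51²; (x + 25.7)² + (y − 60.4)² = 126.06².
Subtracting the ISA equation from the RID and HAWA equations removes the quadratic terms:
-210.0 x − 67.4 y = -6206.40
-152.0 x + 52.2 y = -9006.91
Solving the 2×2 system: x ≈ 43.9, y ≈ -44.7 km.
Check against ISA (with the unrounded x, y): √((x − 50.3)²+(y − 34.3)²) = 79.26 ≈ 79.26 km. ✓

(43.9, -44.7)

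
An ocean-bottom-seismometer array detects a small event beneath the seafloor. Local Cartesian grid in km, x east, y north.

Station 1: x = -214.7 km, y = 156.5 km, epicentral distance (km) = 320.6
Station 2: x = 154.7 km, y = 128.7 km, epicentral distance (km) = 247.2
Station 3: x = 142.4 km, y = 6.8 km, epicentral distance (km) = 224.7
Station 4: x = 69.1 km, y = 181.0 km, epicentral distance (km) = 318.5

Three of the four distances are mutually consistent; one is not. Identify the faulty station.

Solve using three stations at a time. Using Station 1, Station 3, Station 4 (subtract circle equations pairwise → linear system) gives (x, y) ≈ (-45.8, -116.1).
Distances from that point to each station vs reported:
  Station 1: calculated 320.7 vs reported 320.6 → residual 0.1 km
  Station 2: calculated 316.5 vs reported 247.2 → residual 69.3 km
  Station 3: calculated 224.8 vs reported 224.7 → residual 0.1 km
  Station 4: calculated 318.6 vs reported 318.5 → residual 0.1 km
Station 1, Station 3, Station 4 are mutually consistent (residuals ≈ 0); Station 2 is off by 69.3 km.

Station 2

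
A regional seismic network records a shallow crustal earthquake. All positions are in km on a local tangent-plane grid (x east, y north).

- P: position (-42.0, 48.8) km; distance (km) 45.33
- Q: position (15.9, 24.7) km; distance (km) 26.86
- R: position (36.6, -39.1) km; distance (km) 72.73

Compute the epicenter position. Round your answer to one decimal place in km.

Circle about each station: (x + 42.0)² + (y − 48.8)² = 45.33²; (x − 15.9)² + (y − 24.7)² = 26.86²; (x − 36.6)² + (y + 39.1)² = 72.73².
Subtracting the P equation from the Q and R equations removes the quadratic terms:
115.8 x − 48.2 y = -1949.19
157.2 x − 175.8 y = -4511.91
Solving the 2×2 system: x ≈ -9.8, y ≈ 16.9 km.

(-9.8, 16.9)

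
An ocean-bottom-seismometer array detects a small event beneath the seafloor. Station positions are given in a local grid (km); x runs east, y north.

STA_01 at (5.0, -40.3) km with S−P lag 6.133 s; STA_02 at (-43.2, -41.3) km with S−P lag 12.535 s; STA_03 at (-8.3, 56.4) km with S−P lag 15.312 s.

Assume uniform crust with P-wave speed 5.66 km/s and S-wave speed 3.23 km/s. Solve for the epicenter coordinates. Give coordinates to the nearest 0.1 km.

Distance from S−P lag: d = Δt · v_P v_S / (v_P − v_S) = Δt · (5.66·3.23)/(5.66−3.23) ≈ 7.5234·Δt.
So d_STA_01 = 46.14, d_STA_02 = 94.31, d_STA_03 = 115.20 km.
Circle about each station: (x − 5.0)² + (y + 40.3)² = 46.14²; (x + 43.2)² + (y + 41.3)² = 94.31²; (x + 8.3)² + (y − 56.4)² = 115.20².
Subtracting the STA_01 equation from the STA_02 and STA_03 equations removes the quadratic terms:
-96.4 x − 2.0 y = -4842.64
-26.6 x + 193.4 y = -9541.38
Solving the 2×2 system: x ≈ 51.1, y ≈ -42.3 km.

51.1 km east, -42.3 km north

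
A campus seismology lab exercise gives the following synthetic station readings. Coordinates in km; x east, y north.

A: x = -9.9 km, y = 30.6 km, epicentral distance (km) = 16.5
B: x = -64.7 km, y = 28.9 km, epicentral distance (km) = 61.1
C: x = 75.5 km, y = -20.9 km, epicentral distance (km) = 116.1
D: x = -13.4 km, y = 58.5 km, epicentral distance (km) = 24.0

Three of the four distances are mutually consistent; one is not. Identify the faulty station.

B

Solve using three stations at a time. Using A, C, D (subtract circle equations pairwise → linear system) gives (x, y) ≈ (-24.9, 37.4).
Distances from that point to each station vs reported:
  A: calculated 16.5 vs reported 16.5 → residual 0.0 km
  B: calculated 40.7 vs reported 61.1 → residual 20.4 km
  C: calculated 116.1 vs reported 116.1 → residual 0.0 km
  D: calculated 24.0 vs reported 24.0 → residual 0.0 km
A, C, D are mutually consistent (residuals ≈ 0); B is off by 20.4 km.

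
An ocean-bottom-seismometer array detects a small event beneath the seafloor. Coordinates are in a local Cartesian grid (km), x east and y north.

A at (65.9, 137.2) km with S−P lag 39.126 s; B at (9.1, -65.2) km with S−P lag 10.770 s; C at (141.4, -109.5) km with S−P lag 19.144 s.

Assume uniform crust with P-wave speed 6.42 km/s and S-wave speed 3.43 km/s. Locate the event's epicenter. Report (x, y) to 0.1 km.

Distance from S−P lag: d = Δt · v_P v_S / (v_P − v_S) = Δt · (6.42·3.43)/(6.42−3.43) ≈ 7.3647·Δt.
So d_A = 288.15, d_B = 79.32, d_C = 140.99 km.
Circle about each station: (x − 65.9)² + (y − 137.2)² = 288.15²; (x − 9.1)² + (y + 65.2)² = 79.32²; (x − 141.4)² + (y + 109.5)² = 140.99².
Subtracting the A equation from the B and C equations removes the quadratic terms:
-113.6 x − 404.8 y = 57905.96
151.0 x − 493.4 y = 71969.80
Solving the 2×2 system: x ≈ 4.8, y ≈ -144.4 km.

4.8 km east, -144.4 km north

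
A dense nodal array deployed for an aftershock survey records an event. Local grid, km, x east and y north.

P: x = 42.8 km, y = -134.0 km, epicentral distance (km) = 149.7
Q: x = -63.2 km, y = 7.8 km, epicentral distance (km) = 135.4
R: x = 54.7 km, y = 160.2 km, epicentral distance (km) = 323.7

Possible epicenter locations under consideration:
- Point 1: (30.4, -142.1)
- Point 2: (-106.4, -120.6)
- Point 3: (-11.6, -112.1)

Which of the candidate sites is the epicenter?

Point 2

For each candidate, compare |candidate − station| to the reported distance:
Point 1: residuals P 134.9, Q 41.3, R 20.4 → max 134.9 km
Point 2: residuals P 0.1, Q 0.1, R 0.0 → max 0.1 km
Point 3: residuals P 91.1, Q 4.9, R 43.4 → max 91.1 km
Only Point 2 has all residuals ≈ 0.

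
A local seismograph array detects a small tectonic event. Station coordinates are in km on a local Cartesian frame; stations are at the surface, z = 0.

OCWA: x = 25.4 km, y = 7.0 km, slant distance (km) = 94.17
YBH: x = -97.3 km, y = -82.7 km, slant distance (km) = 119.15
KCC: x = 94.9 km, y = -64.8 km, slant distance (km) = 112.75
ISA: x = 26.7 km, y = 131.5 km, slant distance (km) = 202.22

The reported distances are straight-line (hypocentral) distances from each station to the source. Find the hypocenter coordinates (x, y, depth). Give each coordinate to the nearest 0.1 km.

x ≈ 1.3 km, y ≈ -59.1 km, depth ≈ 62.6 km

Each station gives a sphere (x−x_i)² + (y−y_i)² + z² = d_i² (stations at z=0).
Subtracting the OCWA sphere from YBH and KCC: z² cancels, leaving linear equations in x and y:
-245.4 x − 179.4 y = 10283.69
139.0 x − 143.6 y = 8666.32
Solving: x ≈ 1.296, y ≈ -59.096 km (keep extra digits for the depth step; rounded: 1.3, -59.1).
Then from the OCWA sphere: z² = 94.17² − (x − 25.4)² − (y − 7.0)² with x = 1.296, y = -59.096, so z ≈ 62.596 ≈ 62.6 km.
Check against ISA (with the unrounded solution): distance 202.21 ≈ 202.22 km. ✓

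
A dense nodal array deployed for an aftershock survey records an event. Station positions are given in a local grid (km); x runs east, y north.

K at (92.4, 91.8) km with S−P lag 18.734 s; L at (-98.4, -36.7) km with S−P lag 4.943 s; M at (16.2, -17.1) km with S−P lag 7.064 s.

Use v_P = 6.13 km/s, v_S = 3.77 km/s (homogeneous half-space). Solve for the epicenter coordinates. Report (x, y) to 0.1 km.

Distance from S−P lag: d = Δt · v_P v_S / (v_P − v_S) = Δt · (6.13·3.77)/(6.13−3.77) ≈ 9.7924·Δt.
So d_K = 183.45, d_L = 48.40, d_M = 69.17 km.
Circle about each station: (x − 92.4)² + (y − 91.8)² = 183.45²; (x + 98.4)² + (y + 36.7)² = 48.40²; (x − 16.2)² + (y + 17.1)² = 69.17².
Subtracting the K equation from the L and M equations removes the quadratic terms:
-381.6 x − 257.0 y = 25375.79
-152.4 x − 217.8 y = 12459.26
Solving the 2×2 system: x ≈ -52.9, y ≈ -20.2 km.
Check against K (with the unrounded x, y): √((x − 92.4)²+(y − 91.8)²) = 183.45 ≈ 183.45 km. ✓

-52.9 km east, -20.2 km north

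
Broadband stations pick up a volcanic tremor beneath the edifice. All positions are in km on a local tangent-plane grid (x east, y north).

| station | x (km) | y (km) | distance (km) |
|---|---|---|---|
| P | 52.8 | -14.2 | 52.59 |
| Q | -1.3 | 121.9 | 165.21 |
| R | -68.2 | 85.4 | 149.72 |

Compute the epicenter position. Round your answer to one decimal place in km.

Circle about each station: (x − 52.8)² + (y + 14.2)² = 52.59²; (x + 1.3)² + (y − 121.9)² = 165.21²; (x + 68.2)² + (y − 85.4)² = 149.72².
Subtracting pairs of circle equations eliminates x²+y² and gives linear equations (the radical axes):
-108.2 x + 272.2 y = -12656.82
-242.0 x + 199.2 y = -10695.45
Solving the 2×2 system: x ≈ 8.8, y ≈ -43.0 km.

x ≈ 8.8 km, y ≈ -43.0 km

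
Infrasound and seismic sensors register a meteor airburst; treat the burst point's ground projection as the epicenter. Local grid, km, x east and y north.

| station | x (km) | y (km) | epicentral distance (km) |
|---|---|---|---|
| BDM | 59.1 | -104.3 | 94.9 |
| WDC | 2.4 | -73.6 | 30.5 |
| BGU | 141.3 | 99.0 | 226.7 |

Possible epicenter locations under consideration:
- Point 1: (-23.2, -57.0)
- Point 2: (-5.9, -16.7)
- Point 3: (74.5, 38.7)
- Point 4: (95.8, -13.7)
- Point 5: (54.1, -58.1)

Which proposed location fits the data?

For each candidate, compare |candidate − station| to the reported distance:
Point 1: residuals BDM 0.0, WDC 0.0, BGU 0.0 → max 0.0 km
Point 2: residuals BDM 14.2, WDC 27.0, BGU 39.5 → max 39.5 km
Point 3: residuals BDM 48.9, WDC 103.0, BGU 136.7 → max 136.7 km
Point 4: residuals BDM 2.9, WDC 80.5, BGU 105.2 → max 105.2 km
Point 5: residuals BDM 48.4, WDC 23.5, BGU 47.0 → max 48.4 km
Only Point 1 has all residuals ≈ 0.

Point 1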